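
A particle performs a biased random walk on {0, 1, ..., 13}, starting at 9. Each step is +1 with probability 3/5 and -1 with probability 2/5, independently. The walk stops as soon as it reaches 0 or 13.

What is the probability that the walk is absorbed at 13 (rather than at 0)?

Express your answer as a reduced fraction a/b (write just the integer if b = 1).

Biased walk: p = 3/5, q = 2/5, r = q/p = 2/3
Gambler's ruin: P(hit 13 before 0 | start at 9) = (1 - r^a)/(1 - r^N)
r^9 = 512/19683; r^13 = 8192/1594323
P = (1 - 512/19683) / (1 - 8192/1594323) = 19171/19683 / 1586131/1594323 = 1552851/1586131

Answer: 1552851/1586131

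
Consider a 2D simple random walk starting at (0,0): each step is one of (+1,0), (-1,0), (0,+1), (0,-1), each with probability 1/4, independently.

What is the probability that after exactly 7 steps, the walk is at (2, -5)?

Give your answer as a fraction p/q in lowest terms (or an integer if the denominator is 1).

Answer: 21/16384

Derivation:
Let h be the number of horizontal steps (so 7-h are vertical). To end at (2,-5) need (h+2)/2 right-steps and ((7-h)-5)/2 up-steps.
Sum over h with 2 ≤ h ≤ 2, h ≡ 0 (mod 2), 7-h ≡ 1 (mod 2):
h=2: C(7,2)·C(2,2)·C(5,0) = 21·1·1 = 21
Total favorable: 21
Total paths: 4^7 = 16384
P = 21/16384 = 21/16384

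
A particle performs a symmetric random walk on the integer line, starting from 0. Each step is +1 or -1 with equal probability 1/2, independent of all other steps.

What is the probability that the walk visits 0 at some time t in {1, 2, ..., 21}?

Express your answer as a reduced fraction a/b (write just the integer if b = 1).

Count via complement. Let g(t,s) = #length-t paths at position s with S_1..S_t all ≠ 0.
g(t,s) = g(t-1,s-1) + g(t-1,s+1) for s ≠ 0; g(t,0) = 0.
t=0: g(0,0)=1
t=1: g(1,-1)=1 g(1,1)=1
t=2: g(2,-2)=1 g(2,2)=1
t=3: g(3,-3)=1 g(3,-1)=1 g(3,1)=1 g(3,3)=1
t=4: g(4,-4)=1 g(4,-2)=2 g(4,2)=2 g(4,4)=1
t=5: g(5,-5)=1 g(5,-3)=3 g(5,-1)=2 g(5,1)=2 g(5,3)=3 g(5,5)=1
t=6: g(6,-6)=1 g(6,-4)=4 g(6,-2)=5 g(6,2)=5 g(6,4)=4 g(6,6)=1
t=7: g(7,-7)=1 g(7,-5)=5 g(7,-3)=9 g(7,-1)=5 g(7,1)=5 g(7,3)=9 g(7,5)=5 g(7,7)=1
t=8: g(8,-8)=1 g(8,-6)=6 g(8,-4)=14 g(8,-2)=14 g(8,2)=14 g(8,4)=14 g(8,6)=6 g(8,8)=1
t=9: g(9,-9)=1 g(9,-7)=7 g(9,-5)=20 g(9,-3)=28 g(9,-1)=14 g(9,1)=14 g(9,3)=28 g(9,5)=20 g(9,7)=7 g(9,9)=1
t=10: g(10,-10)=1 g(10,-8)=8 g(10,-6)=27 g(10,-4)=48 g(10,-2)=42 g(10,2)=42 g(10,4)=48 g(10,6)=27 g(10,8)=8 g(10,10)=1
t=11: g(11,-11)=1 g(11,-9)=9 g(11,-7)=35 g(11,-5)=75 g(11,-3)=90 g(11,-1)=42 g(11,1)=42 g(11,3)=90 g(11,5)=75 g(11,7)=35 g(11,9)=9 g(11,11)=1
t=12: g(12,-12)=1 g(12,-10)=10 g(12,-8)=44 g(12,-6)=110 g(12,-4)=165 g(12,-2)=132 g(12,2)=132 g(12,4)=165 g(12,6)=110 g(12,8)=44 g(12,10)=10 g(12,12)=1
t=13: g(13,-13)=1 g(13,-11)=11 g(13,-9)=54 g(13,-7)=154 g(13,-5)=275 g(13,-3)=297 g(13,-1)=132 g(13,1)=132 g(13,3)=297 g(13,5)=275 g(13,7)=154 g(13,9)=54 g(13,11)=11 g(13,13)=1
t=14: g(14,-14)=1 g(14,-12)=12 g(14,-10)=65 g(14,-8)=208 g(14,-6)=429 g(14,-4)=572 g(14,-2)=429 g(14,2)=429 g(14,4)=572 g(14,6)=429 g(14,8)=208 g(14,10)=65 g(14,12)=12 g(14,14)=1
t=15: g(15,-15)=1 g(15,-13)=13 g(15,-11)=77 g(15,-9)=273 g(15,-7)=637 g(15,-5)=1001 g(15,-3)=1001 g(15,-1)=429 g(15,1)=429 g(15,3)=1001 g(15,5)=1001 g(15,7)=637 g(15,9)=273 g(15,11)=77 g(15,13)=13 g(15,15)=1
t=16: g(16,-16)=1 g(16,-14)=14 g(16,-12)=90 g(16,-10)=350 g(16,-8)=910 g(16,-6)=1638 g(16,-4)=2002 g(16,-2)=1430 g(16,2)=1430 g(16,4)=2002 g(16,6)=1638 g(16,8)=910 g(16,10)=350 g(16,12)=90 g(16,14)=14 g(16,16)=1
t=17: g(17,-17)=1 g(17,-15)=15 g(17,-13)=104 g(17,-11)=440 g(17,-9)=1260 g(17,-7)=2548 g(17,-5)=3640 g(17,-3)=3432 g(17,-1)=1430 g(17,1)=1430 g(17,3)=3432 g(17,5)=3640 g(17,7)=2548 g(17,9)=1260 g(17,11)=440 g(17,13)=104 g(17,15)=15 g(17,17)=1
t=18: g(18,-18)=1 g(18,-16)=16 g(18,-14)=119 g(18,-12)=544 g(18,-10)=1700 g(18,-8)=3808 g(18,-6)=6188 g(18,-4)=7072 g(18,-2)=4862 g(18,2)=4862 g(18,4)=7072 g(18,6)=6188 g(18,8)=3808 g(18,10)=1700 g(18,12)=544 g(18,14)=119 g(18,16)=16 g(18,18)=1
t=19: g(19,-19)=1 g(19,-17)=17 g(19,-15)=135 g(19,-13)=663 g(19,-11)=2244 g(19,-9)=5508 g(19,-7)=9996 g(19,-5)=13260 g(19,-3)=11934 g(19,-1)=4862 g(19,1)=4862 g(19,3)=11934 g(19,5)=13260 g(19,7)=9996 g(19,9)=5508 g(19,11)=2244 g(19,13)=663 g(19,15)=135 g(19,17)=17 g(19,19)=1
t=20: g(20,-20)=1 g(20,-18)=18 g(20,-16)=152 g(20,-14)=798 g(20,-12)=2907 g(20,-10)=7752 g(20,-8)=15504 g(20,-6)=23256 g(20,-4)=25194 g(20,-2)=16796 g(20,2)=16796 g(20,4)=25194 g(20,6)=23256 g(20,8)=15504 g(20,10)=7752 g(20,12)=2907 g(20,14)=798 g(20,16)=152 g(20,18)=18 g(20,20)=1
t=21: g(21,-21)=1 g(21,-19)=19 g(21,-17)=170 g(21,-15)=950 g(21,-13)=3705 g(21,-11)=10659 g(21,-9)=23256 g(21,-7)=38760 g(21,-5)=48450 g(21,-3)=41990 g(21,-1)=16796 g(21,1)=16796 g(21,3)=41990 g(21,5)=48450 g(21,7)=38760 g(21,9)=23256 g(21,11)=10659 g(21,13)=3705 g(21,15)=950 g(21,17)=170 g(21,19)=19 g(21,21)=1
Paths never hitting 0: Σ_s g(21,s) = 369512
Paths hitting 0: 2^21 - 369512 = 1727640
P = 1727640/2097152 = 215955/262144

Answer: 215955/262144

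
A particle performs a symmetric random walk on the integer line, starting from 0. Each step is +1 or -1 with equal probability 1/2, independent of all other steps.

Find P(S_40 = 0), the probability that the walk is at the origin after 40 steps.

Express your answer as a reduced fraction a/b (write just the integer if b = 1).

Answer: 34461632205/274877906944

Derivation:
To return to 0 after 40 steps: need exactly 20 steps of +1 and 20 of -1.
Favorable paths: C(40,20) = 137846528820
Total paths: 2^40 = 1099511627776
P = 137846528820/1099511627776 = 34461632205/274877906944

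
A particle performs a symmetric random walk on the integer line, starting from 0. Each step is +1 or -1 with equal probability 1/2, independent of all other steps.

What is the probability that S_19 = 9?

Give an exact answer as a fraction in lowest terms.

Answer: 2907/131072

Derivation:
To reach position 9 after 19 steps: need 14 steps of +1 and 5 of -1.
Favorable paths: C(19,14) = 11628
Total paths: 2^19 = 524288
P = 11628/524288 = 2907/131072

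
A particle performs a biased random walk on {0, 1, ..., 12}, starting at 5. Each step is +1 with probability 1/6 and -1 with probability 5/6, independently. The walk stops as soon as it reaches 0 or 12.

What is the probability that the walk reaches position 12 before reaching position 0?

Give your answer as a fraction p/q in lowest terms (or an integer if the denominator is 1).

Biased walk: p = 1/6, q = 5/6, r = q/p = 5
Gambler's ruin: P(hit 12 before 0 | start at 5) = (1 - r^a)/(1 - r^N)
r^5 = 3125; r^12 = 244140625
P = (1 - 3125) / (1 - 244140625) = -3124 / -244140624 = 781/61035156

Answer: 781/61035156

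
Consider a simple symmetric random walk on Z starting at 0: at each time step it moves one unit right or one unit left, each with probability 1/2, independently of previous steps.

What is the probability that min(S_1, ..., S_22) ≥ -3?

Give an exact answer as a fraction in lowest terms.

Let f(t,s) = #length-t paths at position s with S_1..S_t all ≥ -3.
f(t,s) = f(t-1,s-1) + f(t-1,s+1) for s ≥ -3; f(t,s) = 0 for s < -3.
t=0: f(0,0)=1
t=1: f(1,-1)=1 f(1,1)=1
t=2: f(2,-2)=1 f(2,0)=2 f(2,2)=1
t=3: f(3,-3)=1 f(3,-1)=3 f(3,1)=3 f(3,3)=1
t=4: f(4,-2)=4 f(4,0)=6 f(4,2)=4 f(4,4)=1
t=5: f(5,-3)=4 f(5,-1)=10 f(5,1)=10 f(5,3)=5 f(5,5)=1
t=6: f(6,-2)=14 f(6,0)=20 f(6,2)=15 f(6,4)=6 f(6,6)=1
t=7: f(7,-3)=14 f(7,-1)=34 f(7,1)=35 f(7,3)=21 f(7,5)=7 f(7,7)=1
t=8: f(8,-2)=48 f(8,0)=69 f(8,2)=56 f(8,4)=28 f(8,6)=8 f(8,8)=1
t=9: f(9,-3)=48 f(9,-1)=117 f(9,1)=125 f(9,3)=84 f(9,5)=36 f(9,7)=9 f(9,9)=1
t=10: f(10,-2)=165 f(10,0)=242 f(10,2)=209 f(10,4)=120 f(10,6)=45 f(10,8)=10 f(10,10)=1
t=11: f(11,-3)=165 f(11,-1)=407 f(11,1)=451 f(11,3)=329 f(11,5)=165 f(11,7)=55 f(11,9)=11 f(11,11)=1
t=12: f(12,-2)=572 f(12,0)=858 f(12,2)=780 f(12,4)=494 f(12,6)=220 f(12,8)=66 f(12,10)=12 f(12,12)=1
t=13: f(13,-3)=572 f(13,-1)=1430 f(13,1)=1638 f(13,3)=1274 f(13,5)=714 f(13,7)=286 f(13,9)=78 f(13,11)=13 f(13,13)=1
t=14: f(14,-2)=2002 f(14,0)=3068 f(14,2)=2912 f(14,4)=1988 f(14,6)=1000 f(14,8)=364 f(14,10)=91 f(14,12)=14 f(14,14)=1
t=15: f(15,-3)=2002 f(15,-1)=5070 f(15,1)=5980 f(15,3)=4900 f(15,5)=2988 f(15,7)=1364 f(15,9)=455 f(15,11)=105 f(15,13)=15 f(15,15)=1
t=16: f(16,-2)=7072 f(16,0)=11050 f(16,2)=10880 f(16,4)=7888 f(16,6)=4352 f(16,8)=1819 f(16,10)=560 f(16,12)=120 f(16,14)=16 f(16,16)=1
t=17: f(17,-3)=7072 f(17,-1)=18122 f(17,1)=21930 f(17,3)=18768 f(17,5)=12240 f(17,7)=6171 f(17,9)=2379 f(17,11)=680 f(17,13)=136 f(17,15)=17 f(17,17)=1
t=18: f(18,-2)=25194 f(18,0)=40052 f(18,2)=40698 f(18,4)=31008 f(18,6)=18411 f(18,8)=8550 f(18,10)=3059 f(18,12)=816 f(18,14)=153 f(18,16)=18 f(18,18)=1
t=19: f(19,-3)=25194 f(19,-1)=65246 f(19,1)=80750 f(19,3)=71706 f(19,5)=49419 f(19,7)=26961 f(19,9)=11609 f(19,11)=3875 f(19,13)=969 f(19,15)=171 f(19,17)=19 f(19,19)=1
t=20: f(20,-2)=90440 f(20,0)=145996 f(20,2)=152456 f(20,4)=121125 f(20,6)=76380 f(20,8)=38570 f(20,10)=15484 f(20,12)=4844 f(20,14)=1140 f(20,16)=190 f(20,18)=20 f(20,20)=1
t=21: f(21,-3)=90440 f(21,-1)=236436 f(21,1)=298452 f(21,3)=273581 f(21,5)=197505 f(21,7)=114950 f(21,9)=54054 f(21,11)=20328 f(21,13)=5984 f(21,15)=1330 f(21,17)=210 f(21,19)=21 f(21,21)=1
t=22: f(22,-2)=326876 f(22,0)=534888 f(22,2)=572033 f(22,4)=471086 f(22,6)=312455 f(22,8)=169004 f(22,10)=74382 f(22,12)=26312 f(22,14)=7314 f(22,16)=1540 f(22,18)=231 f(22,20)=22 f(22,22)=1
Σ_s f(22,s) = 2496144
P = 2496144/4194304 = 156009/262144

Answer: 156009/262144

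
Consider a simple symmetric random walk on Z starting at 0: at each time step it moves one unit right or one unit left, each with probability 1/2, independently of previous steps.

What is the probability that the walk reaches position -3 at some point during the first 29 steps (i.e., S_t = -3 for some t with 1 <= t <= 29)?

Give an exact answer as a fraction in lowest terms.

Count via complement. Let g(t,s) = #length-t paths at position s with S_1..S_t all ≠ -3.
g(t,s) = g(t-1,s-1) + g(t-1,s+1) for s ≠ -3; g(t,-3) = 0.
t=0: g(0,0)=1
t=1: g(1,-1)=1 g(1,1)=1
t=2: g(2,-2)=1 g(2,0)=2 g(2,2)=1
t=3: g(3,-1)=3 g(3,1)=3 g(3,3)=1
t=4: g(4,-2)=3 g(4,0)=6 g(4,2)=4 g(4,4)=1
t=5: g(5,-1)=9 g(5,1)=10 g(5,3)=5 g(5,5)=1
t=6: g(6,-2)=9 g(6,0)=19 g(6,2)=15 g(6,4)=6 g(6,6)=1
t=7: g(7,-1)=28 g(7,1)=34 g(7,3)=21 g(7,5)=7 g(7,7)=1
t=8: g(8,-2)=28 g(8,0)=62 g(8,2)=55 g(8,4)=28 g(8,6)=8 g(8,8)=1
t=9: g(9,-1)=90 g(9,1)=117 g(9,3)=83 g(9,5)=36 g(9,7)=9 g(9,9)=1
t=10: g(10,-2)=90 g(10,0)=207 g(10,2)=200 g(10,4)=119 g(10,6)=45 g(10,8)=10 g(10,10)=1
t=11: g(11,-1)=297 g(11,1)=407 g(11,3)=319 g(11,5)=164 g(11,7)=55 g(11,9)=11 g(11,11)=1
t=12: g(12,-2)=297 g(12,0)=704 g(12,2)=726 g(12,4)=483 g(12,6)=219 g(12,8)=66 g(12,10)=12 g(12,12)=1
t=13: g(13,-1)=1001 g(13,1)=1430 g(13,3)=1209 g(13,5)=702 g(13,7)=285 g(13,9)=78 g(13,11)=13 g(13,13)=1
t=14: g(14,-2)=1001 g(14,0)=2431 g(14,2)=2639 g(14,4)=1911 g(14,6)=987 g(14,8)=363 g(14,10)=91 g(14,12)=14 g(14,14)=1
t=15: g(15,-1)=3432 g(15,1)=5070 g(15,3)=4550 g(15,5)=2898 g(15,7)=1350 g(15,9)=454 g(15,11)=105 g(15,13)=15 g(15,15)=1
t=16: g(16,-2)=3432 g(16,0)=8502 g(16,2)=9620 g(16,4)=7448 g(16,6)=4248 g(16,8)=1804 g(16,10)=559 g(16,12)=120 g(16,14)=16 g(16,16)=1
t=17: g(17,-1)=11934 g(17,1)=18122 g(17,3)=17068 g(17,5)=11696 g(17,7)=6052 g(17,9)=2363 g(17,11)=679 g(17,13)=136 g(17,15)=17 g(17,17)=1
t=18: g(18,-2)=11934 g(18,0)=30056 g(18,2)=35190 g(18,4)=28764 g(18,6)=17748 g(18,8)=8415 g(18,10)=3042 g(18,12)=815 g(18,14)=153 g(18,16)=18 g(18,18)=1
t=19: g(19,-1)=41990 g(19,1)=65246 g(19,3)=63954 g(19,5)=46512 g(19,7)=26163 g(19,9)=11457 g(19,11)=3857 g(19,13)=968 g(19,15)=171 g(19,17)=19 g(19,19)=1
t=20: g(20,-2)=41990 g(20,0)=107236 g(20,2)=129200 g(20,4)=110466 g(20,6)=72675 g(20,8)=37620 g(20,10)=15314 g(20,12)=4825 g(20,14)=1139 g(20,16)=190 g(20,18)=20 g(20,20)=1
t=21: g(21,-1)=149226 g(21,1)=236436 g(21,3)=239666 g(21,5)=183141 g(21,7)=110295 g(21,9)=52934 g(21,11)=20139 g(21,13)=5964 g(21,15)=1329 g(21,17)=210 g(21,19)=21 g(21,21)=1
t=22: g(22,-2)=149226 g(22,0)=385662 g(22,2)=476102 g(22,4)=422807 g(22,6)=293436 g(22,8)=163229 g(22,10)=73073 g(22,12)=26103 g(22,14)=7293 g(22,16)=1539 g(22,18)=231 g(22,20)=22 g(22,22)=1
t=23: g(23,-1)=534888 g(23,1)=861764 g(23,3)=898909 g(23,5)=716243 g(23,7)=456665 g(23,9)=236302 g(23,11)=99176 g(23,13)=33396 g(23,15)=8832 g(23,17)=1770 g(23,19)=253 g(23,21)=23 g(23,23)=1
t=24: g(24,-2)=534888 g(24,0)=1396652 g(24,2)=1760673 g(24,4)=1615152 g(24,6)=1172908 g(24,8)=692967 g(24,10)=335478 g(24,12)=132572 g(24,14)=42228 g(24,16)=10602 g(24,18)=2023 g(24,20)=276 g(24,22)=24 g(24,24)=1
t=25: g(25,-1)=1931540 g(25,1)=3157325 g(25,3)=3375825 g(25,5)=2788060 g(25,7)=1865875 g(25,9)=1028445 g(25,11)=468050 g(25,13)=174800 g(25,15)=52830 g(25,17)=12625 g(25,19)=2299 g(25,21)=300 g(25,23)=25 g(25,25)=1
t=26: g(26,-2)=1931540 g(26,0)=5088865 g(26,2)=6533150 g(26,4)=6163885 g(26,6)=4653935 g(26,8)=2894320 g(26,10)=1496495 g(26,12)=642850 g(26,14)=227630 g(26,16)=65455 g(26,18)=14924 g(26,20)=2599 g(26,22)=325 g(26,24)=26 g(26,26)=1
t=27: g(27,-1)=7020405 g(27,1)=11622015 g(27,3)=12697035 g(27,5)=10817820 g(27,7)=7548255 g(27,9)=4390815 g(27,11)=2139345 g(27,13)=870480 g(27,15)=293085 g(27,17)=80379 g(27,19)=17523 g(27,21)=2924 g(27,23)=351 g(27,25)=27 g(27,27)=1
t=28: g(28,-2)=7020405 g(28,0)=18642420 g(28,2)=24319050 g(28,4)=23514855 g(28,6)=18366075 g(28,8)=11939070 g(28,10)=6530160 g(28,12)=3009825 g(28,14)=1163565 g(28,16)=373464 g(28,18)=97902 g(28,20)=20447 g(28,22)=3275 g(28,24)=378 g(28,26)=28 g(28,28)=1
t=29: g(29,-1)=25662825 g(29,1)=42961470 g(29,3)=47833905 g(29,5)=41880930 g(29,7)=30305145 g(29,9)=18469230 g(29,11)=9539985 g(29,13)=4173390 g(29,15)=1537029 g(29,17)=471366 g(29,19)=118349 g(29,21)=23722 g(29,23)=3653 g(29,25)=406 g(29,27)=29 g(29,29)=1
Paths never hitting -3: Σ_s g(29,s) = 222981435
Paths hitting -3: 2^29 - 222981435 = 313889477
P = 313889477/536870912 = 313889477/536870912

Answer: 313889477/536870912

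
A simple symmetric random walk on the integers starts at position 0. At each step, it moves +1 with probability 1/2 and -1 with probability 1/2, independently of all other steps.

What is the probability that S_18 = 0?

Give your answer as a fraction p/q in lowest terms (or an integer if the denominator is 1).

Answer: 12155/65536

Derivation:
To return to 0 after 18 steps: need exactly 9 steps of +1 and 9 of -1.
Favorable paths: C(18,9) = 48620
Total paths: 2^18 = 262144
P = 48620/262144 = 12155/65536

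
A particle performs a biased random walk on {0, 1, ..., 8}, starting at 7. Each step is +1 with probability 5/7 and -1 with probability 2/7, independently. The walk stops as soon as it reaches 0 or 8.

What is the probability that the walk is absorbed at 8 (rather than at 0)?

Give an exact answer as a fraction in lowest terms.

Biased walk: p = 5/7, q = 2/7, r = q/p = 2/5
Gambler's ruin: P(hit 8 before 0 | start at 7) = (1 - r^a)/(1 - r^N)
r^7 = 128/78125; r^8 = 256/390625
P = (1 - 128/78125) / (1 - 256/390625) = 77997/78125 / 390369/390625 = 129995/130123

Answer: 129995/130123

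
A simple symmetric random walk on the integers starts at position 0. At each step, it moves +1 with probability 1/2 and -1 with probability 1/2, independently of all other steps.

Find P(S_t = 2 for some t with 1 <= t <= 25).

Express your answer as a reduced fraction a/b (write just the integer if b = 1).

Count via complement. Let g(t,s) = #length-t paths at position s with S_1..S_t all ≠ 2.
g(t,s) = g(t-1,s-1) + g(t-1,s+1) for s ≠ 2; g(t,2) = 0.
t=0: g(0,0)=1
t=1: g(1,-1)=1 g(1,1)=1
t=2: g(2,-2)=1 g(2,0)=2
t=3: g(3,-3)=1 g(3,-1)=3 g(3,1)=2
t=4: g(4,-4)=1 g(4,-2)=4 g(4,0)=5
t=5: g(5,-5)=1 g(5,-3)=5 g(5,-1)=9 g(5,1)=5
t=6: g(6,-6)=1 g(6,-4)=6 g(6,-2)=14 g(6,0)=14
t=7: g(7,-7)=1 g(7,-5)=7 g(7,-3)=20 g(7,-1)=28 g(7,1)=14
t=8: g(8,-8)=1 g(8,-6)=8 g(8,-4)=27 g(8,-2)=48 g(8,0)=42
t=9: g(9,-9)=1 g(9,-7)=9 g(9,-5)=35 g(9,-3)=75 g(9,-1)=90 g(9,1)=42
t=10: g(10,-10)=1 g(10,-8)=10 g(10,-6)=44 g(10,-4)=110 g(10,-2)=165 g(10,0)=132
t=11: g(11,-11)=1 g(11,-9)=11 g(11,-7)=54 g(11,-5)=154 g(11,-3)=275 g(11,-1)=297 g(11,1)=132
t=12: g(12,-12)=1 g(12,-10)=12 g(12,-8)=65 g(12,-6)=208 g(12,-4)=429 g(12,-2)=572 g(12,0)=429
t=13: g(13,-13)=1 g(13,-11)=13 g(13,-9)=77 g(13,-7)=273 g(13,-5)=637 g(13,-3)=1001 g(13,-1)=1001 g(13,1)=429
t=14: g(14,-14)=1 g(14,-12)=14 g(14,-10)=90 g(14,-8)=350 g(14,-6)=910 g(14,-4)=1638 g(14,-2)=2002 g(14,0)=1430
t=15: g(15,-15)=1 g(15,-13)=15 g(15,-11)=104 g(15,-9)=440 g(15,-7)=1260 g(15,-5)=2548 g(15,-3)=3640 g(15,-1)=3432 g(15,1)=1430
t=16: g(16,-16)=1 g(16,-14)=16 g(16,-12)=119 g(16,-10)=544 g(16,-8)=1700 g(16,-6)=3808 g(16,-4)=6188 g(16,-2)=7072 g(16,0)=4862
t=17: g(17,-17)=1 g(17,-15)=17 g(17,-13)=135 g(17,-11)=663 g(17,-9)=2244 g(17,-7)=5508 g(17,-5)=9996 g(17,-3)=13260 g(17,-1)=11934 g(17,1)=4862
t=18: g(18,-18)=1 g(18,-16)=18 g(18,-14)=152 g(18,-12)=798 g(18,-10)=2907 g(18,-8)=7752 g(18,-6)=15504 g(18,-4)=23256 g(18,-2)=25194 g(18,0)=16796
t=19: g(19,-19)=1 g(19,-17)=19 g(19,-15)=170 g(19,-13)=950 g(19,-11)=3705 g(19,-9)=10659 g(19,-7)=23256 g(19,-5)=38760 g(19,-3)=48450 g(19,-1)=41990 g(19,1)=16796
t=20: g(20,-20)=1 g(20,-18)=20 g(20,-16)=189 g(20,-14)=1120 g(20,-12)=4655 g(20,-10)=14364 g(20,-8)=33915 g(20,-6)=62016 g(20,-4)=87210 g(20,-2)=90440 g(20,0)=58786
t=21: g(21,-21)=1 g(21,-19)=21 g(21,-17)=209 g(21,-15)=1309 g(21,-13)=5775 g(21,-11)=19019 g(21,-9)=48279 g(21,-7)=95931 g(21,-5)=149226 g(21,-3)=177650 g(21,-1)=149226 g(21,1)=58786
t=22: g(22,-22)=1 g(22,-20)=22 g(22,-18)=230 g(22,-16)=1518 g(22,-14)=7084 g(22,-12)=24794 g(22,-10)=67298 g(22,-8)=144210 g(22,-6)=245157 g(22,-4)=326876 g(22,-2)=326876 g(22,0)=208012
t=23: g(23,-23)=1 g(23,-21)=23 g(23,-19)=252 g(23,-17)=1748 g(23,-15)=8602 g(23,-13)=31878 g(23,-11)=92092 g(23,-9)=211508 g(23,-7)=389367 g(23,-5)=572033 g(23,-3)=653752 g(23,-1)=534888 g(23,1)=208012
t=24: g(24,-24)=1 g(24,-22)=24 g(24,-20)=275 g(24,-18)=2000 g(24,-16)=10350 g(24,-14)=40480 g(24,-12)=123970 g(24,-10)=303600 g(24,-8)=600875 g(24,-6)=961400 g(24,-4)=1225785 g(24,-2)=1188640 g(24,0)=742900
t=25: g(25,-25)=1 g(25,-23)=25 g(25,-21)=299 g(25,-19)=2275 g(25,-17)=12350 g(25,-15)=50830 g(25,-13)=164450 g(25,-11)=427570 g(25,-9)=904475 g(25,-7)=1562275 g(25,-5)=2187185 g(25,-3)=2414425 g(25,-1)=1931540 g(25,1)=742900
Paths never hitting 2: Σ_s g(25,s) = 10400600
Paths hitting 2: 2^25 - 10400600 = 23153832
P = 23153832/33554432 = 2894229/4194304

Answer: 2894229/4194304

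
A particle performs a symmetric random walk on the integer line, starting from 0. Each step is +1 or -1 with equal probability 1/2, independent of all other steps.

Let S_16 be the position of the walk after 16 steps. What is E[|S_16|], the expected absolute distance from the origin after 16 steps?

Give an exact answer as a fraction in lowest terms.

Answer: 6435/2048

Derivation:
S_16 takes values m ≡ 0 (mod 2) with |m| ≤ 16; P(S_16=m) = C(16,(16+m)/2)/2^16.
Total paths: 2^16 = 65536
Distribution: P(S=-16)=1/65536, P(S=-14)=16/65536, P(S=-12)=120/65536, P(S=-10)=560/65536, P(S=-8)=1820/65536, P(S=-6)=4368/65536, P(S=-4)=8008/65536, P(S=-2)=11440/65536, P(S=0)=12870/65536, P(S=2)=11440/65536, P(S=4)=8008/65536, P(S=6)=4368/65536, P(S=8)=1820/65536, P(S=10)=560/65536, P(S=12)=120/65536, P(S=14)=16/65536, P(S=16)=1/65536
E[|S_16|] = Σ_m |m|·P(S_16=m) = 205920/65536 = 6435/2048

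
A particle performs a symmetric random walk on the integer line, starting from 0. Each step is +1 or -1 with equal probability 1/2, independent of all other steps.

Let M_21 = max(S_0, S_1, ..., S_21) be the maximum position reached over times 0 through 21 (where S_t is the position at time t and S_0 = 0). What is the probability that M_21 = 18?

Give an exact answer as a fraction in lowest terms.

Answer: 21/2097152

Derivation:
Let M_21 = max(S_0,...,S_21). Use the reflection principle: for j ≥ 1, #{paths with M_21 ≥ j} = #{S_21 ≥ j} + #{S_21 ≥ j+1}.
By reflection, #{M_21 ≥ 18} = #{S_21 ≥ 18} + #{S_21 ≥ 19} = 22 + 22 = 44.
#{M_21 ≥ 19} = #{S_21 ≥ 19} + #{S_21 ≥ 20} = 22 + 1 = 23.
#{M_21 = 18} = 44 - 23 = 21.
P(M_21 = 18) = 21/2097152 = 21/2097152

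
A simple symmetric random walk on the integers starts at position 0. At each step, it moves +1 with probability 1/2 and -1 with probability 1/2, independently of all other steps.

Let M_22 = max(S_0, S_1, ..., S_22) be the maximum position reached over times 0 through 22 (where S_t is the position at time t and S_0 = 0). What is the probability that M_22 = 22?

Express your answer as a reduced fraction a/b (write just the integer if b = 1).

Answer: 1/4194304

Derivation:
Let M_22 = max(S_0,...,S_22). Use the reflection principle: for j ≥ 1, #{paths with M_22 ≥ j} = #{S_22 ≥ j} + #{S_22 ≥ j+1}.
By reflection, #{M_22 ≥ 22} = #{S_22 ≥ 22} + #{S_22 ≥ 23} = 1 + 0 = 1.
#{M_22 ≥ 23} = #{S_22 ≥ 23} + #{S_22 ≥ 24} = 0 + 0 = 0.
#{M_22 = 22} = 1 - 0 = 1.
P(M_22 = 22) = 1/4194304 = 1/4194304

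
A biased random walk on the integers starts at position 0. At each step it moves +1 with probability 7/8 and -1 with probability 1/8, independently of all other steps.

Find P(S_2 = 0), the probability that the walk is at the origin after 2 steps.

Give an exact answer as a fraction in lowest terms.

Answer: 7/32

Derivation:
To be at 0 after 2 steps: need exactly 1 step of +1 and 1 of -1.
Number of such sequences: C(2,1) = 2
Each has probability (7/8)^1 · (1/8)^1 = 7/64
P = 2 · 7/64 = 7/32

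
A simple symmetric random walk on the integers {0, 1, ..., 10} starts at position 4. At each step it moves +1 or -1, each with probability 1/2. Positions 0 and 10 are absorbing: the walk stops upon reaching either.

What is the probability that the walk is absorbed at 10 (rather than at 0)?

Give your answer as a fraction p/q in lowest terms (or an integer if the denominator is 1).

Symmetric walk (p = 1/2): the harmonic-function argument gives P(hit 10 before 0 | start at 4) = a/N.
P = 4/10 = 2/5

Answer: 2/5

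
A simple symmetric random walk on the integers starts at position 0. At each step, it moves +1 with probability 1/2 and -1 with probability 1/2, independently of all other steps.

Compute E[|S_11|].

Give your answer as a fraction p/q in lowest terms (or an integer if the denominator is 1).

S_11 takes values m ≡ 1 (mod 2) with |m| ≤ 11; P(S_11=m) = C(11,(11+m)/2)/2^11.
Total paths: 2^11 = 2048
Distribution: P(S=-11)=1/2048, P(S=-9)=11/2048, P(S=-7)=55/2048, P(S=-5)=165/2048, P(S=-3)=330/2048, P(S=-1)=462/2048, P(S=1)=462/2048, P(S=3)=330/2048, P(S=5)=165/2048, P(S=7)=55/2048, P(S=9)=11/2048, P(S=11)=1/2048
E[|S_11|] = Σ_m |m|·P(S_11=m) = 5544/2048 = 693/256

Answer: 693/256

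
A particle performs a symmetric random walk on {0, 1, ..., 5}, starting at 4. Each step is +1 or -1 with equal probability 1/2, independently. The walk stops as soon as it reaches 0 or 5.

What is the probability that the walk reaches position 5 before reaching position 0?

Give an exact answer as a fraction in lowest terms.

Symmetric walk (p = 1/2): the harmonic-function argument gives P(hit 5 before 0 | start at 4) = a/N.
P = 4/5 = 4/5

Answer: 4/5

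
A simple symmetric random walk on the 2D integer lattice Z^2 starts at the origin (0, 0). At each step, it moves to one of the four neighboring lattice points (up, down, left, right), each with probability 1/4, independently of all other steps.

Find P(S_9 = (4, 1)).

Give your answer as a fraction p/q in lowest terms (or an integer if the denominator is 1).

Answer: 189/16384

Derivation:
Let h be the number of horizontal steps (so 9-h are vertical). To end at (4,1) need (h+4)/2 right-steps and ((9-h)+1)/2 up-steps.
Sum over h with 4 ≤ h ≤ 8, h ≡ 0 (mod 2), 9-h ≡ 1 (mod 2):
h=4: C(9,4)·C(4,4)·C(5,3) = 126·1·10 = 1260
h=6: C(9,6)·C(6,5)·C(3,2) = 84·6·3 = 1512
h=8: C(9,8)·C(8,6)·C(1,1) = 9·28·1 = 252
Total favorable: 3024
Total paths: 4^9 = 262144
P = 3024/262144 = 189/16384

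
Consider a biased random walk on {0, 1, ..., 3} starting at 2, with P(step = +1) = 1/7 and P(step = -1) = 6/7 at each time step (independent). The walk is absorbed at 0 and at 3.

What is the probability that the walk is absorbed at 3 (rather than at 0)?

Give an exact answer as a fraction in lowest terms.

Answer: 7/43

Derivation:
Biased walk: p = 1/7, q = 6/7, r = q/p = 6
Gambler's ruin: P(hit 3 before 0 | start at 2) = (1 - r^a)/(1 - r^N)
r^2 = 36; r^3 = 216
P = (1 - 36) / (1 - 216) = -35 / -215 = 7/43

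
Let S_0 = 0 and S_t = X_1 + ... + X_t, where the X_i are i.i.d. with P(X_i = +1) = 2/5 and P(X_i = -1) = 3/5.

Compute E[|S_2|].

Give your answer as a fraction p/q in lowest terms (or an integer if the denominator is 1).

S_2 takes values m ≡ 0 (mod 2) with |m| ≤ 2; P(S_2=m) = C(2,(2+m)/2) · (2/5)^((2+m)/2) · (3/5)^((2-m)/2).
Distribution: P(S=-2)=9/25, P(S=0)=12/25, P(S=2)=4/25
E[|S_2|] = Σ_m |m|·P(S_2=m) = 26/25

Answer: 26/25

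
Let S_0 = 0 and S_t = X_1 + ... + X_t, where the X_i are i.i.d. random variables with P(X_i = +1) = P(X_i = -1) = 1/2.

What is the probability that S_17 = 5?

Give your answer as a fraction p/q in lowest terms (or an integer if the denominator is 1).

To reach position 5 after 17 steps: need 11 steps of +1 and 6 of -1.
Favorable paths: C(17,11) = 12376
Total paths: 2^17 = 131072
P = 12376/131072 = 1547/16384

Answer: 1547/16384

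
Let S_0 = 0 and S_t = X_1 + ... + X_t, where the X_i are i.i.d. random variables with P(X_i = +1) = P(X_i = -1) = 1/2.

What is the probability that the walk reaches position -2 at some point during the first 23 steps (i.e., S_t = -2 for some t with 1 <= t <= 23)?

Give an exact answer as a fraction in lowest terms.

Count via complement. Let g(t,s) = #length-t paths at position s with S_1..S_t all ≠ -2.
g(t,s) = g(t-1,s-1) + g(t-1,s+1) for s ≠ -2; g(t,-2) = 0.
t=0: g(0,0)=1
t=1: g(1,-1)=1 g(1,1)=1
t=2: g(2,0)=2 g(2,2)=1
t=3: g(3,-1)=2 g(3,1)=3 g(3,3)=1
t=4: g(4,0)=5 g(4,2)=4 g(4,4)=1
t=5: g(5,-1)=5 g(5,1)=9 g(5,3)=5 g(5,5)=1
t=6: g(6,0)=14 g(6,2)=14 g(6,4)=6 g(6,6)=1
t=7: g(7,-1)=14 g(7,1)=28 g(7,3)=20 g(7,5)=7 g(7,7)=1
t=8: g(8,0)=42 g(8,2)=48 g(8,4)=27 g(8,6)=8 g(8,8)=1
t=9: g(9,-1)=42 g(9,1)=90 g(9,3)=75 g(9,5)=35 g(9,7)=9 g(9,9)=1
t=10: g(10,0)=132 g(10,2)=165 g(10,4)=110 g(10,6)=44 g(10,8)=10 g(10,10)=1
t=11: g(11,-1)=132 g(11,1)=297 g(11,3)=275 g(11,5)=154 g(11,7)=54 g(11,9)=11 g(11,11)=1
t=12: g(12,0)=429 g(12,2)=572 g(12,4)=429 g(12,6)=208 g(12,8)=65 g(12,10)=12 g(12,12)=1
t=13: g(13,-1)=429 g(13,1)=1001 g(13,3)=1001 g(13,5)=637 g(13,7)=273 g(13,9)=77 g(13,11)=13 g(13,13)=1
t=14: g(14,0)=1430 g(14,2)=2002 g(14,4)=1638 g(14,6)=910 g(14,8)=350 g(14,10)=90 g(14,12)=14 g(14,14)=1
t=15: g(15,-1)=1430 g(15,1)=3432 g(15,3)=3640 g(15,5)=2548 g(15,7)=1260 g(15,9)=440 g(15,11)=104 g(15,13)=15 g(15,15)=1
t=16: g(16,0)=4862 g(16,2)=7072 g(16,4)=6188 g(16,6)=3808 g(16,8)=1700 g(16,10)=544 g(16,12)=119 g(16,14)=16 g(16,16)=1
t=17: g(17,-1)=4862 g(17,1)=11934 g(17,3)=13260 g(17,5)=9996 g(17,7)=5508 g(17,9)=2244 g(17,11)=663 g(17,13)=135 g(17,15)=17 g(17,17)=1
t=18: g(18,0)=16796 g(18,2)=25194 g(18,4)=23256 g(18,6)=15504 g(18,8)=7752 g(18,10)=2907 g(18,12)=798 g(18,14)=152 g(18,16)=18 g(18,18)=1
t=19: g(19,-1)=16796 g(19,1)=41990 g(19,3)=48450 g(19,5)=38760 g(19,7)=23256 g(19,9)=10659 g(19,11)=3705 g(19,13)=950 g(19,15)=170 g(19,17)=19 g(19,19)=1
t=20: g(20,0)=58786 g(20,2)=90440 g(20,4)=87210 g(20,6)=62016 g(20,8)=33915 g(20,10)=14364 g(20,12)=4655 g(20,14)=1120 g(20,16)=189 g(20,18)=20 g(20,20)=1
t=21: g(21,-1)=58786 g(21,1)=149226 g(21,3)=177650 g(21,5)=149226 g(21,7)=95931 g(21,9)=48279 g(21,11)=19019 g(21,13)=5775 g(21,15)=1309 g(21,17)=209 g(21,19)=21 g(21,21)=1
t=22: g(22,0)=208012 g(22,2)=326876 g(22,4)=326876 g(22,6)=245157 g(22,8)=144210 g(22,10)=67298 g(22,12)=24794 g(22,14)=7084 g(22,16)=1518 g(22,18)=230 g(22,20)=22 g(22,22)=1
t=23: g(23,-1)=208012 g(23,1)=534888 g(23,3)=653752 g(23,5)=572033 g(23,7)=389367 g(23,9)=211508 g(23,11)=92092 g(23,13)=31878 g(23,15)=8602 g(23,17)=1748 g(23,19)=252 g(23,21)=23 g(23,23)=1
Paths never hitting -2: Σ_s g(23,s) = 2704156
Paths hitting -2: 2^23 - 2704156 = 5684452
P = 5684452/8388608 = 1421113/2097152

Answer: 1421113/2097152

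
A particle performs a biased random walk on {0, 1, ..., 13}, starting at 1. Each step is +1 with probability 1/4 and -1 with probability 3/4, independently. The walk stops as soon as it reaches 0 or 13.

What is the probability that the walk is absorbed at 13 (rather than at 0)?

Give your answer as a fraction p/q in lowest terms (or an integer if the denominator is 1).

Answer: 1/797161

Derivation:
Biased walk: p = 1/4, q = 3/4, r = q/p = 3
Gambler's ruin: P(hit 13 before 0 | start at 1) = (1 - r^a)/(1 - r^N)
r^1 = 3; r^13 = 1594323
P = (1 - 3) / (1 - 1594323) = -2 / -1594322 = 1/797161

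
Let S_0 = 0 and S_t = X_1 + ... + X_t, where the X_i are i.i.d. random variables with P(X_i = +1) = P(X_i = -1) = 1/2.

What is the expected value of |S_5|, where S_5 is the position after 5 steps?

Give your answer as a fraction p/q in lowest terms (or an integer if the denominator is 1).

Answer: 15/8

Derivation:
S_5 takes values m ≡ 1 (mod 2) with |m| ≤ 5; P(S_5=m) = C(5,(5+m)/2)/2^5.
Total paths: 2^5 = 32
Distribution: P(S=-5)=1/32, P(S=-3)=5/32, P(S=-1)=10/32, P(S=1)=10/32, P(S=3)=5/32, P(S=5)=1/32
E[|S_5|] = Σ_m |m|·P(S_5=m) = 60/32 = 15/8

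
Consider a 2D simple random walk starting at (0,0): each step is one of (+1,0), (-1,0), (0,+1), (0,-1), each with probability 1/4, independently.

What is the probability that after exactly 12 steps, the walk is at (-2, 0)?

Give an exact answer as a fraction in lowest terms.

Answer: 9801/262144

Derivation:
Let h be the number of horizontal steps (so 12-h are vertical). To end at (-2,0) need (h-2)/2 right-steps and ((12-h)+0)/2 up-steps.
Sum over h with 2 ≤ h ≤ 12, h ≡ 0 (mod 2), 12-h ≡ 0 (mod 2):
h=2: C(12,2)·C(2,0)·C(10,5) = 66·1·252 = 16632
h=4: C(12,4)·C(4,1)·C(8,4) = 495·4·70 = 138600
h=6: C(12,6)·C(6,2)·C(6,3) = 924·15·20 = 277200
h=8: C(12,8)·C(8,3)·C(4,2) = 495·56·6 = 166320
h=10: C(12,10)·C(10,4)·C(2,1) = 66·210·2 = 27720
h=12: C(12,12)·C(12,5)·C(0,0) = 1·792·1 = 792
Total favorable: 627264
Total paths: 4^12 = 16777216
P = 627264/16777216 = 9801/262144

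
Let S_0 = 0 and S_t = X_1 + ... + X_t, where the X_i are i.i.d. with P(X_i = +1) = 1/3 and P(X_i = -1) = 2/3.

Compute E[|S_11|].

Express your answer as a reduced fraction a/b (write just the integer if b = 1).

S_11 takes values m ≡ 1 (mod 2) with |m| ≤ 11; P(S_11=m) = C(11,(11+m)/2) · (1/3)^((11+m)/2) · (2/3)^((11-m)/2).
Distribution: P(S=-11)=2048/177147, P(S=-9)=11264/177147, P(S=-7)=28160/177147, P(S=-5)=14080/59049, P(S=-3)=14080/59049, P(S=-1)=9856/59049, P(S=1)=4928/59049, P(S=3)=1760/59049, P(S=5)=440/59049, P(S=7)=220/177147, P(S=9)=22/177147, P(S=11)=1/177147
E[|S_11|] = Σ_m |m|·P(S_11=m) = 242495/59049

Answer: 242495/59049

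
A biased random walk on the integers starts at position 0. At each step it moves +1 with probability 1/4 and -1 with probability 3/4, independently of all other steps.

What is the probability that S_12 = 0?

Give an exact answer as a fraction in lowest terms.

Answer: 168399/4194304

Derivation:
To be at 0 after 12 steps: need exactly 6 steps of +1 and 6 of -1.
Number of such sequences: C(12,6) = 924
Each has probability (1/4)^6 · (3/4)^6 = 729/16777216
P = 924 · 729/16777216 = 168399/4194304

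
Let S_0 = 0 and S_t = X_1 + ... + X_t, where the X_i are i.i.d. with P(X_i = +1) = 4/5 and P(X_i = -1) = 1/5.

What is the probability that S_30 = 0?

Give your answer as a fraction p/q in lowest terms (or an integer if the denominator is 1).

To be at 0 after 30 steps: need exactly 15 steps of +1 and 15 of -1.
Number of such sequences: C(30,15) = 155117520
Each has probability (4/5)^15 · (1/5)^15 = 1073741824/931322574615478515625
P = 155117520 · 1073741824/931322574615478515625 = 33311233771831296/186264514923095703125

Answer: 33311233771831296/186264514923095703125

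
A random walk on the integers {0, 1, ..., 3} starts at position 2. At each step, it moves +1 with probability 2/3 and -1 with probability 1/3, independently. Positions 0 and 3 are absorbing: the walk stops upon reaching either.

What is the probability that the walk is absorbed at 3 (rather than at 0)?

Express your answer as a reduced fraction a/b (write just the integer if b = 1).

Biased walk: p = 2/3, q = 1/3, r = q/p = 1/2
Gambler's ruin: P(hit 3 before 0 | start at 2) = (1 - r^a)/(1 - r^N)
r^2 = 1/4; r^3 = 1/8
P = (1 - 1/4) / (1 - 1/8) = 3/4 / 7/8 = 6/7

Answer: 6/7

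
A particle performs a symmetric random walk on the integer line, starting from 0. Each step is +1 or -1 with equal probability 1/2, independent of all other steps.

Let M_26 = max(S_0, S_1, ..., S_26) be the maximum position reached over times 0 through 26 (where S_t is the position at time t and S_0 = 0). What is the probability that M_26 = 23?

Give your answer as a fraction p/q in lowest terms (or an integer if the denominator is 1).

Answer: 13/33554432

Derivation:
Let M_26 = max(S_0,...,S_26). Use the reflection principle: for j ≥ 1, #{paths with M_26 ≥ j} = #{S_26 ≥ j} + #{S_26 ≥ j+1}.
By reflection, #{M_26 ≥ 23} = #{S_26 ≥ 23} + #{S_26 ≥ 24} = 27 + 27 = 54.
#{M_26 ≥ 24} = #{S_26 ≥ 24} + #{S_26 ≥ 25} = 27 + 1 = 28.
#{M_26 = 23} = 54 - 28 = 26.
P(M_26 = 23) = 26/67108864 = 13/33554432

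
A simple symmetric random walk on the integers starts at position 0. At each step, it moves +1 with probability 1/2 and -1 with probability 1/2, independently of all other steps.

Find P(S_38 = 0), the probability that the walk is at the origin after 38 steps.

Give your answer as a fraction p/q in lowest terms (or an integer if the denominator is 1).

To return to 0 after 38 steps: need exactly 19 steps of +1 and 19 of -1.
Favorable paths: C(38,19) = 35345263800
Total paths: 2^38 = 274877906944
P = 35345263800/274877906944 = 4418157975/34359738368

Answer: 4418157975/34359738368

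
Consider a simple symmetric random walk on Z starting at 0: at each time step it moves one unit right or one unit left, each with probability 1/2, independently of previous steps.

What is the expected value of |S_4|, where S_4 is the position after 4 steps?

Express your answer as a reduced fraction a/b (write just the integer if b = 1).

Answer: 3/2

Derivation:
S_4 takes values m ≡ 0 (mod 2) with |m| ≤ 4; P(S_4=m) = C(4,(4+m)/2)/2^4.
Total paths: 2^4 = 16
Distribution: P(S=-4)=1/16, P(S=-2)=4/16, P(S=0)=6/16, P(S=2)=4/16, P(S=4)=1/16
E[|S_4|] = Σ_m |m|·P(S_4=m) = 24/16 = 3/2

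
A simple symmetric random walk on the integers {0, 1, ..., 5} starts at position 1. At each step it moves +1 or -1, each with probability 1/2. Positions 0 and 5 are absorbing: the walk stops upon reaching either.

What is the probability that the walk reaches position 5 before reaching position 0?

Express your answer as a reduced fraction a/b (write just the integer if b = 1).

Answer: 1/5

Derivation:
Symmetric walk (p = 1/2): the harmonic-function argument gives P(hit 5 before 0 | start at 1) = a/N.
P = 1/5 = 1/5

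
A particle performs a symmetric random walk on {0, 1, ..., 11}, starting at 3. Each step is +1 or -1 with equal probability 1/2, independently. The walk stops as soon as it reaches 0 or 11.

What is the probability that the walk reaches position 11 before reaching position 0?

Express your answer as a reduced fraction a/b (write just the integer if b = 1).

Answer: 3/11

Derivation:
Symmetric walk (p = 1/2): the harmonic-function argument gives P(hit 11 before 0 | start at 3) = a/N.
P = 3/11 = 3/11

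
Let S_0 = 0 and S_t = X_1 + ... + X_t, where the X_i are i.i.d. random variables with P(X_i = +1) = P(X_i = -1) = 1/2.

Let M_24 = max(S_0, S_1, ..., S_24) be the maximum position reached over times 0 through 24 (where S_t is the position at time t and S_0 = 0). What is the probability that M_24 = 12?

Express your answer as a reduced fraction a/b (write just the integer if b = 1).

Answer: 33649/4194304

Derivation:
Let M_24 = max(S_0,...,S_24). Use the reflection principle: for j ≥ 1, #{paths with M_24 ≥ j} = #{S_24 ≥ j} + #{S_24 ≥ j+1}.
By reflection, #{M_24 ≥ 12} = #{S_24 ≥ 12} + #{S_24 ≥ 13} = 190051 + 55455 = 245506.
#{M_24 ≥ 13} = #{S_24 ≥ 13} + #{S_24 ≥ 14} = 55455 + 55455 = 110910.
#{M_24 = 12} = 245506 - 110910 = 134596.
P(M_24 = 12) = 134596/16777216 = 33649/4194304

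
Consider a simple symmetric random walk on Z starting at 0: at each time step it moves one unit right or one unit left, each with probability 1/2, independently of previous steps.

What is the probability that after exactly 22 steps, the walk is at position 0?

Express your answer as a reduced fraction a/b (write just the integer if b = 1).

To return to 0 after 22 steps: need exactly 11 steps of +1 and 11 of -1.
Favorable paths: C(22,11) = 705432
Total paths: 2^22 = 4194304
P = 705432/4194304 = 88179/524288

Answer: 88179/524288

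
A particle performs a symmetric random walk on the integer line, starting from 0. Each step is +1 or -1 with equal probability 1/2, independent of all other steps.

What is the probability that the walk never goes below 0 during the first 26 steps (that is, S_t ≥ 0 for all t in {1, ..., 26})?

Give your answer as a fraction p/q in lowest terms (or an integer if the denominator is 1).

Answer: 1300075/8388608

Derivation:
Let f(t,s) = #length-t paths at position s with S_1..S_t all ≥ 0.
f(t,s) = f(t-1,s-1) + f(t-1,s+1) for s ≥ 0; f(t,s) = 0 for s < 0.
t=0: f(0,0)=1
t=1: f(1,1)=1
t=2: f(2,0)=1 f(2,2)=1
t=3: f(3,1)=2 f(3,3)=1
t=4: f(4,0)=2 f(4,2)=3 f(4,4)=1
t=5: f(5,1)=5 f(5,3)=4 f(5,5)=1
t=6: f(6,0)=5 f(6,2)=9 f(6,4)=5 f(6,6)=1
t=7: f(7,1)=14 f(7,3)=14 f(7,5)=6 f(7,7)=1
t=8: f(8,0)=14 f(8,2)=28 f(8,4)=20 f(8,6)=7 f(8,8)=1
t=9: f(9,1)=42 f(9,3)=48 f(9,5)=27 f(9,7)=8 f(9,9)=1
t=10: f(10,0)=42 f(10,2)=90 f(10,4)=75 f(10,6)=35 f(10,8)=9 f(10,10)=1
t=11: f(11,1)=132 f(11,3)=165 f(11,5)=110 f(11,7)=44 f(11,9)=10 f(11,11)=1
t=12: f(12,0)=132 f(12,2)=297 f(12,4)=275 f(12,6)=154 f(12,8)=54 f(12,10)=11 f(12,12)=1
t=13: f(13,1)=429 f(13,3)=572 f(13,5)=429 f(13,7)=208 f(13,9)=65 f(13,11)=12 f(13,13)=1
t=14: f(14,0)=429 f(14,2)=1001 f(14,4)=1001 f(14,6)=637 f(14,8)=273 f(14,10)=77 f(14,12)=13 f(14,14)=1
t=15: f(15,1)=1430 f(15,3)=2002 f(15,5)=1638 f(15,7)=910 f(15,9)=350 f(15,11)=90 f(15,13)=14 f(15,15)=1
t=16: f(16,0)=1430 f(16,2)=3432 f(16,4)=3640 f(16,6)=2548 f(16,8)=1260 f(16,10)=440 f(16,12)=104 f(16,14)=15 f(16,16)=1
t=17: f(17,1)=4862 f(17,3)=7072 f(17,5)=6188 f(17,7)=3808 f(17,9)=1700 f(17,11)=544 f(17,13)=119 f(17,15)=16 f(17,17)=1
t=18: f(18,0)=4862 f(18,2)=11934 f(18,4)=13260 f(18,6)=9996 f(18,8)=5508 f(18,10)=2244 f(18,12)=663 f(18,14)=135 f(18,16)=17 f(18,18)=1
t=19: f(19,1)=16796 f(19,3)=25194 f(19,5)=23256 f(19,7)=15504 f(19,9)=7752 f(19,11)=2907 f(19,13)=798 f(19,15)=152 f(19,17)=18 f(19,19)=1
t=20: f(20,0)=16796 f(20,2)=41990 f(20,4)=48450 f(20,6)=38760 f(20,8)=23256 f(20,10)=10659 f(20,12)=3705 f(20,14)=950 f(20,16)=170 f(20,18)=19 f(20,20)=1
t=21: f(21,1)=58786 f(21,3)=90440 f(21,5)=87210 f(21,7)=62016 f(21,9)=33915 f(21,11)=14364 f(21,13)=4655 f(21,15)=1120 f(21,17)=189 f(21,19)=20 f(21,21)=1
t=22: f(22,0)=58786 f(22,2)=149226 f(22,4)=177650 f(22,6)=149226 f(22,8)=95931 f(22,10)=48279 f(22,12)=19019 f(22,14)=5775 f(22,16)=1309 f(22,18)=209 f(22,20)=21 f(22,22)=1
t=23: f(23,1)=208012 f(23,3)=326876 f(23,5)=326876 f(23,7)=245157 f(23,9)=144210 f(23,11)=67298 f(23,13)=24794 f(23,15)=7084 f(23,17)=1518 f(23,19)=230 f(23,21)=22 f(23,23)=1
t=24: f(24,0)=208012 f(24,2)=534888 f(24,4)=653752 f(24,6)=572033 f(24,8)=389367 f(24,10)=211508 f(24,12)=92092 f(24,14)=31878 f(24,16)=8602 f(24,18)=1748 f(24,20)=252 f(24,22)=23 f(24,24)=1
t=25: f(25,1)=742900 f(25,3)=1188640 f(25,5)=1225785 f(25,7)=961400 f(25,9)=600875 f(25,11)=303600 f(25,13)=123970 f(25,15)=40480 f(25,17)=10350 f(25,19)=2000 f(25,21)=275 f(25,23)=24 f(25,25)=1
t=26: f(26,0)=742900 f(26,2)=1931540 f(26,4)=2414425 f(26,6)=2187185 f(26,8)=1562275 f(26,10)=904475 f(26,12)=427570 f(26,14)=164450 f(26,16)=50830 f(26,18)=12350 f(26,20)=2275 f(26,22)=299 f(26,24)=25 f(26,26)=1
Σ_s f(26,s) = 10400600
P = 10400600/67108864 = 1300075/8388608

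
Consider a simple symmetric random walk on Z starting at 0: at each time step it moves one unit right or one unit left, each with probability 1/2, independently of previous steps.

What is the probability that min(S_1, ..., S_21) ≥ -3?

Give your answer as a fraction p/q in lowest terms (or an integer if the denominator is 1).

Answer: 323323/524288

Derivation:
Let f(t,s) = #length-t paths at position s with S_1..S_t all ≥ -3.
f(t,s) = f(t-1,s-1) + f(t-1,s+1) for s ≥ -3; f(t,s) = 0 for s < -3.
t=0: f(0,0)=1
t=1: f(1,-1)=1 f(1,1)=1
t=2: f(2,-2)=1 f(2,0)=2 f(2,2)=1
t=3: f(3,-3)=1 f(3,-1)=3 f(3,1)=3 f(3,3)=1
t=4: f(4,-2)=4 f(4,0)=6 f(4,2)=4 f(4,4)=1
t=5: f(5,-3)=4 f(5,-1)=10 f(5,1)=10 f(5,3)=5 f(5,5)=1
t=6: f(6,-2)=14 f(6,0)=20 f(6,2)=15 f(6,4)=6 f(6,6)=1
t=7: f(7,-3)=14 f(7,-1)=34 f(7,1)=35 f(7,3)=21 f(7,5)=7 f(7,7)=1
t=8: f(8,-2)=48 f(8,0)=69 f(8,2)=56 f(8,4)=28 f(8,6)=8 f(8,8)=1
t=9: f(9,-3)=48 f(9,-1)=117 f(9,1)=125 f(9,3)=84 f(9,5)=36 f(9,7)=9 f(9,9)=1
t=10: f(10,-2)=165 f(10,0)=242 f(10,2)=209 f(10,4)=120 f(10,6)=45 f(10,8)=10 f(10,10)=1
t=11: f(11,-3)=165 f(11,-1)=407 f(11,1)=451 f(11,3)=329 f(11,5)=165 f(11,7)=55 f(11,9)=11 f(11,11)=1
t=12: f(12,-2)=572 f(12,0)=858 f(12,2)=780 f(12,4)=494 f(12,6)=220 f(12,8)=66 f(12,10)=12 f(12,12)=1
t=13: f(13,-3)=572 f(13,-1)=1430 f(13,1)=1638 f(13,3)=1274 f(13,5)=714 f(13,7)=286 f(13,9)=78 f(13,11)=13 f(13,13)=1
t=14: f(14,-2)=2002 f(14,0)=3068 f(14,2)=2912 f(14,4)=1988 f(14,6)=1000 f(14,8)=364 f(14,10)=91 f(14,12)=14 f(14,14)=1
t=15: f(15,-3)=2002 f(15,-1)=5070 f(15,1)=5980 f(15,3)=4900 f(15,5)=2988 f(15,7)=1364 f(15,9)=455 f(15,11)=105 f(15,13)=15 f(15,15)=1
t=16: f(16,-2)=7072 f(16,0)=11050 f(16,2)=10880 f(16,4)=7888 f(16,6)=4352 f(16,8)=1819 f(16,10)=560 f(16,12)=120 f(16,14)=16 f(16,16)=1
t=17: f(17,-3)=7072 f(17,-1)=18122 f(17,1)=21930 f(17,3)=18768 f(17,5)=12240 f(17,7)=6171 f(17,9)=2379 f(17,11)=680 f(17,13)=136 f(17,15)=17 f(17,17)=1
t=18: f(18,-2)=25194 f(18,0)=40052 f(18,2)=40698 f(18,4)=31008 f(18,6)=18411 f(18,8)=8550 f(18,10)=3059 f(18,12)=816 f(18,14)=153 f(18,16)=18 f(18,18)=1
t=19: f(19,-3)=25194 f(19,-1)=65246 f(19,1)=80750 f(19,3)=71706 f(19,5)=49419 f(19,7)=26961 f(19,9)=11609 f(19,11)=3875 f(19,13)=969 f(19,15)=171 f(19,17)=19 f(19,19)=1
t=20: f(20,-2)=90440 f(20,0)=145996 f(20,2)=152456 f(20,4)=121125 f(20,6)=76380 f(20,8)=38570 f(20,10)=15484 f(20,12)=4844 f(20,14)=1140 f(20,16)=190 f(20,18)=20 f(20,20)=1
t=21: f(21,-3)=90440 f(21,-1)=236436 f(21,1)=298452 f(21,3)=273581 f(21,5)=197505 f(21,7)=114950 f(21,9)=54054 f(21,11)=20328 f(21,13)=5984 f(21,15)=1330 f(21,17)=210 f(21,19)=21 f(21,21)=1
Σ_s f(21,s) = 1293292
P = 1293292/2097152 = 323323/524288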